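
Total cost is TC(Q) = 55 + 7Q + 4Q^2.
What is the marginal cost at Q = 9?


MC = dTC/dQ = 7 + 2*4*Q
At Q = 9:
MC = 7 + 8*9
MC = 7 + 72 = 79

79


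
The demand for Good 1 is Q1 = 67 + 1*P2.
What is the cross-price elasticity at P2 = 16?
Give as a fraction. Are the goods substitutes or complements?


dQ1/dP2 = 1
At P2 = 16: Q1 = 67 + 1*16 = 83
Exy = (dQ1/dP2)(P2/Q1) = 1 * 16 / 83 = 16/83
Since Exy > 0, the goods are substitutes.

16/83 (substitutes)


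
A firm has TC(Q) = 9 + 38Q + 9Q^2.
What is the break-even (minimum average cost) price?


AC(Q) = 9/Q + 38 + 9Q
To minimize: dAC/dQ = -9/Q^2 + 9 = 0
Q^2 = 9/9 = 1
Q* = 1
Min AC = 9/1 + 38 + 9*1
Min AC = 9 + 38 + 9 = 56

56


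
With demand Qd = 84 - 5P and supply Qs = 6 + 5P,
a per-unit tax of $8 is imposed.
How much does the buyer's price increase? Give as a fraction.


With a per-unit tax, the buyer's price increase depends on relative slopes.
Supply slope: d = 5, Demand slope: b = 5
Buyer's price increase = d * tax / (b + d)
= 5 * 8 / (5 + 5)
= 40 / 10 = 4

4


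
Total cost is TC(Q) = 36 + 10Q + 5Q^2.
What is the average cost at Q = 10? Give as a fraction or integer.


TC(10) = 36 + 10*10 + 5*10^2
TC(10) = 36 + 100 + 500 = 636
AC = TC/Q = 636/10 = 318/5

318/5


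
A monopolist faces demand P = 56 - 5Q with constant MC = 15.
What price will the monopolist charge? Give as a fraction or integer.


MR = 56 - 10Q
Set MR = MC: 56 - 10Q = 15
Q* = 41/10
Substitute into demand:
P* = 56 - 5*41/10 = 71/2

71/2


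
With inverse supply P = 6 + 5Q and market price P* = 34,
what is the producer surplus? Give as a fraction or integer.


Minimum supply price (at Q=0): P_min = 6
Quantity supplied at P* = 34:
Q* = (34 - 6)/5 = 28/5
PS = (1/2) * Q* * (P* - P_min)
PS = (1/2) * 28/5 * (34 - 6)
PS = (1/2) * 28/5 * 28 = 392/5

392/5


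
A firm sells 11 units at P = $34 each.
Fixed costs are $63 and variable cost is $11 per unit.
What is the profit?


Total Revenue = P * Q = 34 * 11 = $374
Total Cost = FC + VC*Q = 63 + 11*11 = $184
Profit = TR - TC = 374 - 184 = $190

$190


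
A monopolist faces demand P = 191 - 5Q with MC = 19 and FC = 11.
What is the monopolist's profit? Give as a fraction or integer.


MR = MC: 191 - 10Q = 19
Q* = 86/5
P* = 191 - 5*86/5 = 105
Profit = (P* - MC)*Q* - FC
= (105 - 19)*86/5 - 11
= 86*86/5 - 11
= 7396/5 - 11 = 7341/5

7341/5


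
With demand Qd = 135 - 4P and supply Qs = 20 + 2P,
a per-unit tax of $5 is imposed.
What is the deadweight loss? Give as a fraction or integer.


Pre-tax equilibrium quantity: Q* = 175/3
Post-tax equilibrium quantity: Q_tax = 155/3
Reduction in quantity: Q* - Q_tax = 20/3
DWL = (1/2) * tax * (Q* - Q_tax)
DWL = (1/2) * 5 * 20/3 = 50/3

50/3


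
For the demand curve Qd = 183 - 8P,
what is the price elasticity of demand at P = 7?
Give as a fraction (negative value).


dQ/dP = -8
At P = 7: Q = 183 - 8*7 = 127
E = (dQ/dP)(P/Q) = (-8)(7/127) = -56/127

-56/127


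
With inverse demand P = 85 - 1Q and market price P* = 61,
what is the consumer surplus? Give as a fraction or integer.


Maximum willingness to pay (at Q=0): P_max = 85
Quantity demanded at P* = 61:
Q* = (85 - 61)/1 = 24
CS = (1/2) * Q* * (P_max - P*)
CS = (1/2) * 24 * (85 - 61)
CS = (1/2) * 24 * 24 = 288

288


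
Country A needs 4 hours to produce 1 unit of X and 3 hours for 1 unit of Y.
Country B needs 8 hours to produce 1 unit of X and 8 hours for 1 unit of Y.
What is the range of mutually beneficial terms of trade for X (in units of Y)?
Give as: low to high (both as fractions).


Opportunity cost of X for Country A = hours_X / hours_Y = 4/3 = 4/3 units of Y
Opportunity cost of X for Country B = hours_X / hours_Y = 8/8 = 1 units of Y
Terms of trade must be between the two opportunity costs.
Range: 1 to 4/3

1 to 4/3


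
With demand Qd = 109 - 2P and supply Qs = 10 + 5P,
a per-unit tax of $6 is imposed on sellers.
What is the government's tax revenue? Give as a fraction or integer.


With tax on sellers, new supply: Qs' = 10 + 5(P - 6)
= 5P - 20
New equilibrium quantity:
Q_new = 505/7
Tax revenue = tax * Q_new = 6 * 505/7 = 3030/7

3030/7


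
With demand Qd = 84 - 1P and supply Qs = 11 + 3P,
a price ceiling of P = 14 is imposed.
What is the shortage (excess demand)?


At P = 14:
Qd = 84 - 1*14 = 70
Qs = 11 + 3*14 = 53
Shortage = Qd - Qs = 70 - 53 = 17

17


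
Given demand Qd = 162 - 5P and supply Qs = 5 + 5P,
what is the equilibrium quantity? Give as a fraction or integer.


First find equilibrium price:
162 - 5P = 5 + 5P
P* = 157/10 = 157/10
Then substitute into demand:
Q* = 162 - 5 * 157/10 = 167/2

167/2


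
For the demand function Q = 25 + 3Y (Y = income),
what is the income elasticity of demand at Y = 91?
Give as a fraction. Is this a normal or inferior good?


dQ/dY = 3
At Y = 91: Q = 25 + 3*91 = 298
Ey = (dQ/dY)(Y/Q) = 3 * 91 / 298 = 273/298
Since Ey > 0, this is a normal good.

273/298 (normal good)


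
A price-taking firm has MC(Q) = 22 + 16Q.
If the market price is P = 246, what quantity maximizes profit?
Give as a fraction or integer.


In perfect competition, profit is maximized where P = MC.
246 = 22 + 16Q
224 = 16Q
Q* = 224/16 = 14

14


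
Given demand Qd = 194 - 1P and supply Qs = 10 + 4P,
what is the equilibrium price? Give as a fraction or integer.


At equilibrium, Qd = Qs.
194 - 1P = 10 + 4P
194 - 10 = 1P + 4P
184 = 5P
P* = 184/5 = 184/5

184/5


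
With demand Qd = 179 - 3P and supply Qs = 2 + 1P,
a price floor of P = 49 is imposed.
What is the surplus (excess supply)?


At P = 49:
Qd = 179 - 3*49 = 32
Qs = 2 + 1*49 = 51
Surplus = Qs - Qd = 51 - 32 = 19

19


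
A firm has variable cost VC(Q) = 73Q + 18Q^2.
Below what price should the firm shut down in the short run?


AVC(Q) = VC(Q)/Q = 73 + 18Q
AVC is increasing in Q, so minimum AVC is at Q -> 0+.
Min AVC = 73
The firm should shut down if P < 73.

73


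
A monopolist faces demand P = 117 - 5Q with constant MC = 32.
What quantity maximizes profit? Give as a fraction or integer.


TR = P*Q = (117 - 5Q)Q = 117Q - 5Q^2
MR = dTR/dQ = 117 - 10Q
Set MR = MC:
117 - 10Q = 32
85 = 10Q
Q* = 85/10 = 17/2

17/2


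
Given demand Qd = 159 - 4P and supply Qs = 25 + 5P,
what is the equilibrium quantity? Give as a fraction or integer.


First find equilibrium price:
159 - 4P = 25 + 5P
P* = 134/9 = 134/9
Then substitute into demand:
Q* = 159 - 4 * 134/9 = 895/9

895/9


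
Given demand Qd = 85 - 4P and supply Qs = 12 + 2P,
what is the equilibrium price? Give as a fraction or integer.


At equilibrium, Qd = Qs.
85 - 4P = 12 + 2P
85 - 12 = 4P + 2P
73 = 6P
P* = 73/6 = 73/6

73/6


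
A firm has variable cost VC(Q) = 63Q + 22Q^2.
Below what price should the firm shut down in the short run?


AVC(Q) = VC(Q)/Q = 63 + 22Q
AVC is increasing in Q, so minimum AVC is at Q -> 0+.
Min AVC = 63
The firm should shut down if P < 63.

63


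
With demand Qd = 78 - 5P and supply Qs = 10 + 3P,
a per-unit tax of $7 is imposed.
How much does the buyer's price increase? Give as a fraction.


With a per-unit tax, the buyer's price increase depends on relative slopes.
Supply slope: d = 3, Demand slope: b = 5
Buyer's price increase = d * tax / (b + d)
= 3 * 7 / (5 + 3)
= 21 / 8 = 21/8

21/8


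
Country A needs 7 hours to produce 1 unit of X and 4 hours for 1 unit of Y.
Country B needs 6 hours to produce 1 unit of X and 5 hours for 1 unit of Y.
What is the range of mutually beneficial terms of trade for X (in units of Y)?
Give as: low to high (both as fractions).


Opportunity cost of X for Country A = hours_X / hours_Y = 7/4 = 7/4 units of Y
Opportunity cost of X for Country B = hours_X / hours_Y = 6/5 = 6/5 units of Y
Terms of trade must be between the two opportunity costs.
Range: 6/5 to 7/4

6/5 to 7/4


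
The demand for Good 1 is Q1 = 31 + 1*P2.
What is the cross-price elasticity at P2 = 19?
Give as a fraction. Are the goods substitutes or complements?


dQ1/dP2 = 1
At P2 = 19: Q1 = 31 + 1*19 = 50
Exy = (dQ1/dP2)(P2/Q1) = 1 * 19 / 50 = 19/50
Since Exy > 0, the goods are substitutes.

19/50 (substitutes)


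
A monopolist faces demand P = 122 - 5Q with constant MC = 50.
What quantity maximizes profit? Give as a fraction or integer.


TR = P*Q = (122 - 5Q)Q = 122Q - 5Q^2
MR = dTR/dQ = 122 - 10Q
Set MR = MC:
122 - 10Q = 50
72 = 10Q
Q* = 72/10 = 36/5

36/5


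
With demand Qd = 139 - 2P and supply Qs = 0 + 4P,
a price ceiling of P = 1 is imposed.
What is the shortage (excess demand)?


At P = 1:
Qd = 139 - 2*1 = 137
Qs = 0 + 4*1 = 4
Shortage = Qd - Qs = 137 - 4 = 133

133


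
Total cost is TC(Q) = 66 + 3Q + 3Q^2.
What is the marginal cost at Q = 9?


MC = dTC/dQ = 3 + 2*3*Q
At Q = 9:
MC = 3 + 6*9
MC = 3 + 54 = 57

57


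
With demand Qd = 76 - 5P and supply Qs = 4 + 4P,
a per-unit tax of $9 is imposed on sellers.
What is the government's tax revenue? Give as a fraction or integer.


With tax on sellers, new supply: Qs' = 4 + 4(P - 9)
= 4P - 32
New equilibrium quantity:
Q_new = 16
Tax revenue = tax * Q_new = 9 * 16 = 144

144


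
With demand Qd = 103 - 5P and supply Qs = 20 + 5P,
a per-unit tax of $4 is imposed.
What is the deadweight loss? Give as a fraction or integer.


Pre-tax equilibrium quantity: Q* = 123/2
Post-tax equilibrium quantity: Q_tax = 103/2
Reduction in quantity: Q* - Q_tax = 10
DWL = (1/2) * tax * (Q* - Q_tax)
DWL = (1/2) * 4 * 10 = 20

20


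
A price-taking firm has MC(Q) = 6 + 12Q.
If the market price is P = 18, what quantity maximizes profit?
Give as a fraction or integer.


In perfect competition, profit is maximized where P = MC.
18 = 6 + 12Q
12 = 12Q
Q* = 12/12 = 1

1


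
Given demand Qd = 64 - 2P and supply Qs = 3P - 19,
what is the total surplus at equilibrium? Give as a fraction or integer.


Find equilibrium: 64 - 2P = 3P - 19
64 + 19 = 5P
P* = 83/5 = 83/5
Q* = 3*83/5 - 19 = 154/5
Inverse demand: P = 32 - Q/2, so P_max = 32
Inverse supply: P = 19/3 + Q/3, so P_min = 19/3
CS = (1/2) * 154/5 * (32 - 83/5) = 5929/25
PS = (1/2) * 154/5 * (83/5 - 19/3) = 11858/75
TS = CS + PS = 5929/25 + 11858/75 = 5929/15

5929/15


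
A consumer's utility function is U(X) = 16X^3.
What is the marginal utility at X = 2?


MU = dU/dX = 16*3*X^(3-1)
MU = 48*X^2
At X = 2:
MU = 48 * 2^2
MU = 48 * 4 = 192

192


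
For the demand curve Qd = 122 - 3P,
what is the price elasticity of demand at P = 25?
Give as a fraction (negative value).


dQ/dP = -3
At P = 25: Q = 122 - 3*25 = 47
E = (dQ/dP)(P/Q) = (-3)(25/47) = -75/47

-75/47


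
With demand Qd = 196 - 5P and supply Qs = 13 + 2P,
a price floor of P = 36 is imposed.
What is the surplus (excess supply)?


At P = 36:
Qd = 196 - 5*36 = 16
Qs = 13 + 2*36 = 85
Surplus = Qs - Qd = 85 - 16 = 69

69


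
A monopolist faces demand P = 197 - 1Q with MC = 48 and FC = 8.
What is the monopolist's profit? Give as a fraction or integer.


MR = MC: 197 - 2Q = 48
Q* = 149/2
P* = 197 - 1*149/2 = 245/2
Profit = (P* - MC)*Q* - FC
= (245/2 - 48)*149/2 - 8
= 149/2*149/2 - 8
= 22201/4 - 8 = 22169/4

22169/4


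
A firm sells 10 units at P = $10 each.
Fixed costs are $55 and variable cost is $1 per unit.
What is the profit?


Total Revenue = P * Q = 10 * 10 = $100
Total Cost = FC + VC*Q = 55 + 1*10 = $65
Profit = TR - TC = 100 - 65 = $35

$35


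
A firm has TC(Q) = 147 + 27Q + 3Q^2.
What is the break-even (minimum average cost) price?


AC(Q) = 147/Q + 27 + 3Q
To minimize: dAC/dQ = -147/Q^2 + 3 = 0
Q^2 = 147/3 = 49
Q* = 7
Min AC = 147/7 + 27 + 3*7
Min AC = 21 + 27 + 21 = 69

69


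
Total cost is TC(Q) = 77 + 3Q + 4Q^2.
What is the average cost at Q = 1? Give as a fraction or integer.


TC(1) = 77 + 3*1 + 4*1^2
TC(1) = 77 + 3 + 4 = 84
AC = TC/Q = 84/1 = 84

84


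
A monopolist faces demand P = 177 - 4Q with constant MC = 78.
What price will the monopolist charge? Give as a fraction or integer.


MR = 177 - 8Q
Set MR = MC: 177 - 8Q = 78
Q* = 99/8
Substitute into demand:
P* = 177 - 4*99/8 = 255/2

255/2


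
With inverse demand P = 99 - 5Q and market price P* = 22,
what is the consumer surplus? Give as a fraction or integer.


Maximum willingness to pay (at Q=0): P_max = 99
Quantity demanded at P* = 22:
Q* = (99 - 22)/5 = 77/5
CS = (1/2) * Q* * (P_max - P*)
CS = (1/2) * 77/5 * (99 - 22)
CS = (1/2) * 77/5 * 77 = 5929/10

5929/10


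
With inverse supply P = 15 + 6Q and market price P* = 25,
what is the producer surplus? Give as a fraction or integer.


Minimum supply price (at Q=0): P_min = 15
Quantity supplied at P* = 25:
Q* = (25 - 15)/6 = 5/3
PS = (1/2) * Q* * (P* - P_min)
PS = (1/2) * 5/3 * (25 - 15)
PS = (1/2) * 5/3 * 10 = 25/3

25/3


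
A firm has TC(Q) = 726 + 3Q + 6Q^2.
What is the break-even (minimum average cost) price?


AC(Q) = 726/Q + 3 + 6Q
To minimize: dAC/dQ = -726/Q^2 + 6 = 0
Q^2 = 726/6 = 121
Q* = 11
Min AC = 726/11 + 3 + 6*11
Min AC = 66 + 3 + 66 = 135

135


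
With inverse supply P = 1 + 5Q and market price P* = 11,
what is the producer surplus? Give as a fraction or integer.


Minimum supply price (at Q=0): P_min = 1
Quantity supplied at P* = 11:
Q* = (11 - 1)/5 = 2
PS = (1/2) * Q* * (P* - P_min)
PS = (1/2) * 2 * (11 - 1)
PS = (1/2) * 2 * 10 = 10

10


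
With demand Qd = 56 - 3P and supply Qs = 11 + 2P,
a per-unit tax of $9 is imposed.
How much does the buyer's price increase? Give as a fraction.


With a per-unit tax, the buyer's price increase depends on relative slopes.
Supply slope: d = 2, Demand slope: b = 3
Buyer's price increase = d * tax / (b + d)
= 2 * 9 / (3 + 2)
= 18 / 5 = 18/5

18/5


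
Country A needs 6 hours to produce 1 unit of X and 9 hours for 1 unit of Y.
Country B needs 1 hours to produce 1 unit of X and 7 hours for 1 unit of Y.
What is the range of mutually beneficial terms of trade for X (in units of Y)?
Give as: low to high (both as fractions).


Opportunity cost of X for Country A = hours_X / hours_Y = 6/9 = 2/3 units of Y
Opportunity cost of X for Country B = hours_X / hours_Y = 1/7 = 1/7 units of Y
Terms of trade must be between the two opportunity costs.
Range: 1/7 to 2/3

1/7 to 2/3


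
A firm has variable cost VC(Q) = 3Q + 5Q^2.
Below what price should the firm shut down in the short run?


AVC(Q) = VC(Q)/Q = 3 + 5Q
AVC is increasing in Q, so minimum AVC is at Q -> 0+.
Min AVC = 3
The firm should shut down if P < 3.

3


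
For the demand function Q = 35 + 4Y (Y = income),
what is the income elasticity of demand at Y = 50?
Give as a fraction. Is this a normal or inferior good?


dQ/dY = 4
At Y = 50: Q = 35 + 4*50 = 235
Ey = (dQ/dY)(Y/Q) = 4 * 50 / 235 = 40/47
Since Ey > 0, this is a normal good.

40/47 (normal good)


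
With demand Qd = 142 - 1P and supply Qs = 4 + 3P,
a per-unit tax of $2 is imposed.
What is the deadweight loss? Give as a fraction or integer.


Pre-tax equilibrium quantity: Q* = 215/2
Post-tax equilibrium quantity: Q_tax = 106
Reduction in quantity: Q* - Q_tax = 3/2
DWL = (1/2) * tax * (Q* - Q_tax)
DWL = (1/2) * 2 * 3/2 = 3/2

3/2


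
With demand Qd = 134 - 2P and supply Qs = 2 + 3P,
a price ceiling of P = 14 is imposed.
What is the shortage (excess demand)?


At P = 14:
Qd = 134 - 2*14 = 106
Qs = 2 + 3*14 = 44
Shortage = Qd - Qs = 106 - 44 = 62

62


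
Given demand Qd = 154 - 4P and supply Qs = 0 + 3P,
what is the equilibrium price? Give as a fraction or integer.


At equilibrium, Qd = Qs.
154 - 4P = 0 + 3P
154 - 0 = 4P + 3P
154 = 7P
P* = 154/7 = 22

22


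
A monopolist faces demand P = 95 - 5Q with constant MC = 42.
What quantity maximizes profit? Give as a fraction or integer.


TR = P*Q = (95 - 5Q)Q = 95Q - 5Q^2
MR = dTR/dQ = 95 - 10Q
Set MR = MC:
95 - 10Q = 42
53 = 10Q
Q* = 53/10 = 53/10

53/10


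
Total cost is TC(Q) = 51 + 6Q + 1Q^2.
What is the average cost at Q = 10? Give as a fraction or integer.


TC(10) = 51 + 6*10 + 1*10^2
TC(10) = 51 + 60 + 100 = 211
AC = TC/Q = 211/10 = 211/10

211/10


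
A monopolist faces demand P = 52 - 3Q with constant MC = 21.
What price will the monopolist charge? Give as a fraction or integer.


MR = 52 - 6Q
Set MR = MC: 52 - 6Q = 21
Q* = 31/6
Substitute into demand:
P* = 52 - 3*31/6 = 73/2

73/2


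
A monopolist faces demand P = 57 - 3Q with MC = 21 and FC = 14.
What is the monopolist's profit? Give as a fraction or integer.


MR = MC: 57 - 6Q = 21
Q* = 6
P* = 57 - 3*6 = 39
Profit = (P* - MC)*Q* - FC
= (39 - 21)*6 - 14
= 18*6 - 14
= 108 - 14 = 94

94


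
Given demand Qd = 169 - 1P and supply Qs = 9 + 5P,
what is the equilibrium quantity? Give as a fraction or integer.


First find equilibrium price:
169 - 1P = 9 + 5P
P* = 160/6 = 80/3
Then substitute into demand:
Q* = 169 - 1 * 80/3 = 427/3

427/3


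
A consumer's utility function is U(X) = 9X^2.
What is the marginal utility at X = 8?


MU = dU/dX = 9*2*X^(2-1)
MU = 18*X^1
At X = 8:
MU = 18 * 8^1
MU = 18 * 8 = 144

144


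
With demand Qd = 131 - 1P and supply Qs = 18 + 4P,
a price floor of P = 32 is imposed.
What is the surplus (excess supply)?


At P = 32:
Qd = 131 - 1*32 = 99
Qs = 18 + 4*32 = 146
Surplus = Qs - Qd = 146 - 99 = 47

47


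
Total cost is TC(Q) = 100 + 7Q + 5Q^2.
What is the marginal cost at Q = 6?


MC = dTC/dQ = 7 + 2*5*Q
At Q = 6:
MC = 7 + 10*6
MC = 7 + 60 = 67

67


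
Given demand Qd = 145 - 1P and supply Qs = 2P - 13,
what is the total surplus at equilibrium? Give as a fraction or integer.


Find equilibrium: 145 - 1P = 2P - 13
145 + 13 = 3P
P* = 158/3 = 158/3
Q* = 2*158/3 - 13 = 277/3
Inverse demand: P = 145 - Q/1, so P_max = 145
Inverse supply: P = 13/2 + Q/2, so P_min = 13/2
CS = (1/2) * 277/3 * (145 - 158/3) = 76729/18
PS = (1/2) * 277/3 * (158/3 - 13/2) = 76729/36
TS = CS + PS = 76729/18 + 76729/36 = 76729/12

76729/12


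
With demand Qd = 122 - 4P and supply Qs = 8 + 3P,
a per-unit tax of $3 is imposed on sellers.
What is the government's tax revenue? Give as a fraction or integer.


With tax on sellers, new supply: Qs' = 8 + 3(P - 3)
= 3P - 1
New equilibrium quantity:
Q_new = 362/7
Tax revenue = tax * Q_new = 3 * 362/7 = 1086/7

1086/7


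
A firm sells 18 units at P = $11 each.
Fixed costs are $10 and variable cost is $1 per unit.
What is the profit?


Total Revenue = P * Q = 11 * 18 = $198
Total Cost = FC + VC*Q = 10 + 1*18 = $28
Profit = TR - TC = 198 - 28 = $170

$170


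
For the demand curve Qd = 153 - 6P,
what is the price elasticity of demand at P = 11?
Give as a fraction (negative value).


dQ/dP = -6
At P = 11: Q = 153 - 6*11 = 87
E = (dQ/dP)(P/Q) = (-6)(11/87) = -22/29

-22/29


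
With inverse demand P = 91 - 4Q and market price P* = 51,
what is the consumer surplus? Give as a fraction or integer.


Maximum willingness to pay (at Q=0): P_max = 91
Quantity demanded at P* = 51:
Q* = (91 - 51)/4 = 10
CS = (1/2) * Q* * (P_max - P*)
CS = (1/2) * 10 * (91 - 51)
CS = (1/2) * 10 * 40 = 200

200


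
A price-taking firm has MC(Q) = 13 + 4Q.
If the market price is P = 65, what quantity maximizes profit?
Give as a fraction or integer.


In perfect competition, profit is maximized where P = MC.
65 = 13 + 4Q
52 = 4Q
Q* = 52/4 = 13

13


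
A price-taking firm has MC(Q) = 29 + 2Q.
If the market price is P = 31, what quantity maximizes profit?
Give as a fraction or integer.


In perfect competition, profit is maximized where P = MC.
31 = 29 + 2Q
2 = 2Q
Q* = 2/2 = 1

1


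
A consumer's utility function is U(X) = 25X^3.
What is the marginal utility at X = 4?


MU = dU/dX = 25*3*X^(3-1)
MU = 75*X^2
At X = 4:
MU = 75 * 4^2
MU = 75 * 16 = 1200

1200


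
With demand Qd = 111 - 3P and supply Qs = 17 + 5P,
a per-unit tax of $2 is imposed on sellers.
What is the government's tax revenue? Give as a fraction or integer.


With tax on sellers, new supply: Qs' = 17 + 5(P - 2)
= 7 + 5P
New equilibrium quantity:
Q_new = 72
Tax revenue = tax * Q_new = 2 * 72 = 144

144


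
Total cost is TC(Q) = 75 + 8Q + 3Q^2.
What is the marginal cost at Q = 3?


MC = dTC/dQ = 8 + 2*3*Q
At Q = 3:
MC = 8 + 6*3
MC = 8 + 18 = 26

26


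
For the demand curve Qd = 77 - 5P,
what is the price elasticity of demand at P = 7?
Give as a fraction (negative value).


dQ/dP = -5
At P = 7: Q = 77 - 5*7 = 42
E = (dQ/dP)(P/Q) = (-5)(7/42) = -5/6

-5/6


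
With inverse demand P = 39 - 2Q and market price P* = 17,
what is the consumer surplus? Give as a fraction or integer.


Maximum willingness to pay (at Q=0): P_max = 39
Quantity demanded at P* = 17:
Q* = (39 - 17)/2 = 11
CS = (1/2) * Q* * (P_max - P*)
CS = (1/2) * 11 * (39 - 17)
CS = (1/2) * 11 * 22 = 121

121


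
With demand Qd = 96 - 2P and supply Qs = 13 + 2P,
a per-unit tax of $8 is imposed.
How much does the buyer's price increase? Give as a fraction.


With a per-unit tax, the buyer's price increase depends on relative slopes.
Supply slope: d = 2, Demand slope: b = 2
Buyer's price increase = d * tax / (b + d)
= 2 * 8 / (2 + 2)
= 16 / 4 = 4

4


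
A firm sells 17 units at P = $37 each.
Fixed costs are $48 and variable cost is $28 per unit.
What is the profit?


Total Revenue = P * Q = 37 * 17 = $629
Total Cost = FC + VC*Q = 48 + 28*17 = $524
Profit = TR - TC = 629 - 524 = $105

$105


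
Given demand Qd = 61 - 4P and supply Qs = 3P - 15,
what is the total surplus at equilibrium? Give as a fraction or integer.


Find equilibrium: 61 - 4P = 3P - 15
61 + 15 = 7P
P* = 76/7 = 76/7
Q* = 3*76/7 - 15 = 123/7
Inverse demand: P = 61/4 - Q/4, so P_max = 61/4
Inverse supply: P = 5 + Q/3, so P_min = 5
CS = (1/2) * 123/7 * (61/4 - 76/7) = 15129/392
PS = (1/2) * 123/7 * (76/7 - 5) = 5043/98
TS = CS + PS = 15129/392 + 5043/98 = 5043/56

5043/56


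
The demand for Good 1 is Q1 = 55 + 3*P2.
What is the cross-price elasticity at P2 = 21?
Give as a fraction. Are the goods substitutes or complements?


dQ1/dP2 = 3
At P2 = 21: Q1 = 55 + 3*21 = 118
Exy = (dQ1/dP2)(P2/Q1) = 3 * 21 / 118 = 63/118
Since Exy > 0, the goods are substitutes.

63/118 (substitutes)


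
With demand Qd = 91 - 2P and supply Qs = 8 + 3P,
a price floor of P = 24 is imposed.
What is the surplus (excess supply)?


At P = 24:
Qd = 91 - 2*24 = 43
Qs = 8 + 3*24 = 80
Surplus = Qs - Qd = 80 - 43 = 37

37


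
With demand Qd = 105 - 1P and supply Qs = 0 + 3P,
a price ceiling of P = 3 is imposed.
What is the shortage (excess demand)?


At P = 3:
Qd = 105 - 1*3 = 102
Qs = 0 + 3*3 = 9
Shortage = Qd - Qs = 102 - 9 = 93

93


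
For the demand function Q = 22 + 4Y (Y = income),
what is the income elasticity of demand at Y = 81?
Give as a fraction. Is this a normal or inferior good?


dQ/dY = 4
At Y = 81: Q = 22 + 4*81 = 346
Ey = (dQ/dY)(Y/Q) = 4 * 81 / 346 = 162/173
Since Ey > 0, this is a normal good.

162/173 (normal good)


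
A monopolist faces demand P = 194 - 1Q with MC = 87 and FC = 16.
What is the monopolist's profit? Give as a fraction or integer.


MR = MC: 194 - 2Q = 87
Q* = 107/2
P* = 194 - 1*107/2 = 281/2
Profit = (P* - MC)*Q* - FC
= (281/2 - 87)*107/2 - 16
= 107/2*107/2 - 16
= 11449/4 - 16 = 11385/4

11385/4


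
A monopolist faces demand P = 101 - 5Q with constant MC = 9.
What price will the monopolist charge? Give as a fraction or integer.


MR = 101 - 10Q
Set MR = MC: 101 - 10Q = 9
Q* = 46/5
Substitute into demand:
P* = 101 - 5*46/5 = 55

55


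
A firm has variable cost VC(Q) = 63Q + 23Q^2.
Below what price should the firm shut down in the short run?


AVC(Q) = VC(Q)/Q = 63 + 23Q
AVC is increasing in Q, so minimum AVC is at Q -> 0+.
Min AVC = 63
The firm should shut down if P < 63.

63


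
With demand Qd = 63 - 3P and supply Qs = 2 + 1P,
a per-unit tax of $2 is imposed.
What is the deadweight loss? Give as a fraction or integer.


Pre-tax equilibrium quantity: Q* = 69/4
Post-tax equilibrium quantity: Q_tax = 63/4
Reduction in quantity: Q* - Q_tax = 3/2
DWL = (1/2) * tax * (Q* - Q_tax)
DWL = (1/2) * 2 * 3/2 = 3/2

3/2


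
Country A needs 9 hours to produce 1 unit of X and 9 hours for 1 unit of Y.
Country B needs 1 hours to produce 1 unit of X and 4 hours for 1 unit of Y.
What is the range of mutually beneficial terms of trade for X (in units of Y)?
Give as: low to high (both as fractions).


Opportunity cost of X for Country A = hours_X / hours_Y = 9/9 = 1 units of Y
Opportunity cost of X for Country B = hours_X / hours_Y = 1/4 = 1/4 units of Y
Terms of trade must be between the two opportunity costs.
Range: 1/4 to 1

1/4 to 1


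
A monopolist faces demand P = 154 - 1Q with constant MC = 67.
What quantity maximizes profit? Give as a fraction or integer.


TR = P*Q = (154 - 1Q)Q = 154Q - 1Q^2
MR = dTR/dQ = 154 - 2Q
Set MR = MC:
154 - 2Q = 67
87 = 2Q
Q* = 87/2 = 87/2

87/2


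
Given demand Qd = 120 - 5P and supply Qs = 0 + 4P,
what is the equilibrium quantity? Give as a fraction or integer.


First find equilibrium price:
120 - 5P = 0 + 4P
P* = 120/9 = 40/3
Then substitute into demand:
Q* = 120 - 5 * 40/3 = 160/3

160/3


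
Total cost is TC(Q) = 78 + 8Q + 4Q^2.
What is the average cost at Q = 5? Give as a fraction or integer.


TC(5) = 78 + 8*5 + 4*5^2
TC(5) = 78 + 40 + 100 = 218
AC = TC/Q = 218/5 = 218/5

218/5


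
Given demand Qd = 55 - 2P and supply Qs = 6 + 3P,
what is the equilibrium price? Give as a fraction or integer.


At equilibrium, Qd = Qs.
55 - 2P = 6 + 3P
55 - 6 = 2P + 3P
49 = 5P
P* = 49/5 = 49/5

49/5


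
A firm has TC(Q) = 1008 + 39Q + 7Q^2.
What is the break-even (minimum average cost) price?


AC(Q) = 1008/Q + 39 + 7Q
To minimize: dAC/dQ = -1008/Q^2 + 7 = 0
Q^2 = 1008/7 = 144
Q* = 12
Min AC = 1008/12 + 39 + 7*12
Min AC = 84 + 39 + 84 = 207

207


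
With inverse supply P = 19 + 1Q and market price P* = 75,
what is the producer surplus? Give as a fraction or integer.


Minimum supply price (at Q=0): P_min = 19
Quantity supplied at P* = 75:
Q* = (75 - 19)/1 = 56
PS = (1/2) * Q* * (P* - P_min)
PS = (1/2) * 56 * (75 - 19)
PS = (1/2) * 56 * 56 = 1568

1568


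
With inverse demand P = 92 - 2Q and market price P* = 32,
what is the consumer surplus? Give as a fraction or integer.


Maximum willingness to pay (at Q=0): P_max = 92
Quantity demanded at P* = 32:
Q* = (92 - 32)/2 = 30
CS = (1/2) * Q* * (P_max - P*)
CS = (1/2) * 30 * (92 - 32)
CS = (1/2) * 30 * 60 = 900

900


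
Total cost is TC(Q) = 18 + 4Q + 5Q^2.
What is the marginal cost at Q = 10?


MC = dTC/dQ = 4 + 2*5*Q
At Q = 10:
MC = 4 + 10*10
MC = 4 + 100 = 104

104


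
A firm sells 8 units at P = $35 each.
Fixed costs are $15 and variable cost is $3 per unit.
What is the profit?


Total Revenue = P * Q = 35 * 8 = $280
Total Cost = FC + VC*Q = 15 + 3*8 = $39
Profit = TR - TC = 280 - 39 = $241

$241


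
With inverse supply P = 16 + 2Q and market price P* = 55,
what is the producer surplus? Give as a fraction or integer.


Minimum supply price (at Q=0): P_min = 16
Quantity supplied at P* = 55:
Q* = (55 - 16)/2 = 39/2
PS = (1/2) * Q* * (P* - P_min)
PS = (1/2) * 39/2 * (55 - 16)
PS = (1/2) * 39/2 * 39 = 1521/4

1521/4


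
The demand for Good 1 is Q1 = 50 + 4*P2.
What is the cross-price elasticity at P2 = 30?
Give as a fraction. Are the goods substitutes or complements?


dQ1/dP2 = 4
At P2 = 30: Q1 = 50 + 4*30 = 170
Exy = (dQ1/dP2)(P2/Q1) = 4 * 30 / 170 = 12/17
Since Exy > 0, the goods are substitutes.

12/17 (substitutes)


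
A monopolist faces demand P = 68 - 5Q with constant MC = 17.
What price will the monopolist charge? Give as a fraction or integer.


MR = 68 - 10Q
Set MR = MC: 68 - 10Q = 17
Q* = 51/10
Substitute into demand:
P* = 68 - 5*51/10 = 85/2

85/2


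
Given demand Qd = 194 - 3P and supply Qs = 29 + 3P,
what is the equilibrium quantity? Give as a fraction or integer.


First find equilibrium price:
194 - 3P = 29 + 3P
P* = 165/6 = 55/2
Then substitute into demand:
Q* = 194 - 3 * 55/2 = 223/2

223/2


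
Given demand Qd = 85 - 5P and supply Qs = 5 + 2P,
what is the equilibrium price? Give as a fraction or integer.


At equilibrium, Qd = Qs.
85 - 5P = 5 + 2P
85 - 5 = 5P + 2P
80 = 7P
P* = 80/7 = 80/7

80/7


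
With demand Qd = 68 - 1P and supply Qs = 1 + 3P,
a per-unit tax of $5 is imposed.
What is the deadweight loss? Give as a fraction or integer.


Pre-tax equilibrium quantity: Q* = 205/4
Post-tax equilibrium quantity: Q_tax = 95/2
Reduction in quantity: Q* - Q_tax = 15/4
DWL = (1/2) * tax * (Q* - Q_tax)
DWL = (1/2) * 5 * 15/4 = 75/8

75/8


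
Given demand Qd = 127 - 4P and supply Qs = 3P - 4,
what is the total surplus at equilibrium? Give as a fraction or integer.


Find equilibrium: 127 - 4P = 3P - 4
127 + 4 = 7P
P* = 131/7 = 131/7
Q* = 3*131/7 - 4 = 365/7
Inverse demand: P = 127/4 - Q/4, so P_max = 127/4
Inverse supply: P = 4/3 + Q/3, so P_min = 4/3
CS = (1/2) * 365/7 * (127/4 - 131/7) = 133225/392
PS = (1/2) * 365/7 * (131/7 - 4/3) = 133225/294
TS = CS + PS = 133225/392 + 133225/294 = 133225/168

133225/168


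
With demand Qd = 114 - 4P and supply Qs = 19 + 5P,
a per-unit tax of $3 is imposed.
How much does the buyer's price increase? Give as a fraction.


With a per-unit tax, the buyer's price increase depends on relative slopes.
Supply slope: d = 5, Demand slope: b = 4
Buyer's price increase = d * tax / (b + d)
= 5 * 3 / (4 + 5)
= 15 / 9 = 5/3

5/3


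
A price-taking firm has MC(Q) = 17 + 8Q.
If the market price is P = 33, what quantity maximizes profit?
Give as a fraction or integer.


In perfect competition, profit is maximized where P = MC.
33 = 17 + 8Q
16 = 8Q
Q* = 16/8 = 2

2


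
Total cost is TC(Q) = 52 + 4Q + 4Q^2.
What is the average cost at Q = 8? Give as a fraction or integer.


TC(8) = 52 + 4*8 + 4*8^2
TC(8) = 52 + 32 + 256 = 340
AC = TC/Q = 340/8 = 85/2

85/2


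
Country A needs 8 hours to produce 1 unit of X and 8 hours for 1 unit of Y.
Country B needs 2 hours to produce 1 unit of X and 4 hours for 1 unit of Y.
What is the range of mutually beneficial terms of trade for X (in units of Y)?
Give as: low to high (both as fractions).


Opportunity cost of X for Country A = hours_X / hours_Y = 8/8 = 1 units of Y
Opportunity cost of X for Country B = hours_X / hours_Y = 2/4 = 1/2 units of Y
Terms of trade must be between the two opportunity costs.
Range: 1/2 to 1

1/2 to 1


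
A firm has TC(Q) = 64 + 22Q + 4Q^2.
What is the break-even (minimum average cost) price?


AC(Q) = 64/Q + 22 + 4Q
To minimize: dAC/dQ = -64/Q^2 + 4 = 0
Q^2 = 64/4 = 16
Q* = 4
Min AC = 64/4 + 22 + 4*4
Min AC = 16 + 22 + 16 = 54

54


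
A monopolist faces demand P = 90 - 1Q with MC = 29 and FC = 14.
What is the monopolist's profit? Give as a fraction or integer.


MR = MC: 90 - 2Q = 29
Q* = 61/2
P* = 90 - 1*61/2 = 119/2
Profit = (P* - MC)*Q* - FC
= (119/2 - 29)*61/2 - 14
= 61/2*61/2 - 14
= 3721/4 - 14 = 3665/4

3665/4


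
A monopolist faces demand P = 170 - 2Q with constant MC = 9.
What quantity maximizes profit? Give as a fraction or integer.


TR = P*Q = (170 - 2Q)Q = 170Q - 2Q^2
MR = dTR/dQ = 170 - 4Q
Set MR = MC:
170 - 4Q = 9
161 = 4Q
Q* = 161/4 = 161/4

161/4


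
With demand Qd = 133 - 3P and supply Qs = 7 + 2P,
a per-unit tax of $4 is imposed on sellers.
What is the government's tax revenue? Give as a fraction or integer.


With tax on sellers, new supply: Qs' = 7 + 2(P - 4)
= 2P - 1
New equilibrium quantity:
Q_new = 263/5
Tax revenue = tax * Q_new = 4 * 263/5 = 1052/5

1052/5


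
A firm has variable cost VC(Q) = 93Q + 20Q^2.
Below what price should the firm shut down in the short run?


AVC(Q) = VC(Q)/Q = 93 + 20Q
AVC is increasing in Q, so minimum AVC is at Q -> 0+.
Min AVC = 93
The firm should shut down if P < 93.

93


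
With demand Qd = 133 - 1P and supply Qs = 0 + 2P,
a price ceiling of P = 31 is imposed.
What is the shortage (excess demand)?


At P = 31:
Qd = 133 - 1*31 = 102
Qs = 0 + 2*31 = 62
Shortage = Qd - Qs = 102 - 62 = 40

40


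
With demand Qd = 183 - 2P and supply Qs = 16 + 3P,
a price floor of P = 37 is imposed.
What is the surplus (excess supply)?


At P = 37:
Qd = 183 - 2*37 = 109
Qs = 16 + 3*37 = 127
Surplus = Qs - Qd = 127 - 109 = 18

18


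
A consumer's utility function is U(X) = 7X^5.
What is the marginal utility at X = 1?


MU = dU/dX = 7*5*X^(5-1)
MU = 35*X^4
At X = 1:
MU = 35 * 1^4
MU = 35 * 1 = 35

35


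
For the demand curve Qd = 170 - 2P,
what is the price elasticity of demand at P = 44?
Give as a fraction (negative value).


dQ/dP = -2
At P = 44: Q = 170 - 2*44 = 82
E = (dQ/dP)(P/Q) = (-2)(44/82) = -44/41

-44/41


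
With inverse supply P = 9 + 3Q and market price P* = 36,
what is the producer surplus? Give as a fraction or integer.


Minimum supply price (at Q=0): P_min = 9
Quantity supplied at P* = 36:
Q* = (36 - 9)/3 = 9
PS = (1/2) * Q* * (P* - P_min)
PS = (1/2) * 9 * (36 - 9)
PS = (1/2) * 9 * 27 = 243/2

243/2


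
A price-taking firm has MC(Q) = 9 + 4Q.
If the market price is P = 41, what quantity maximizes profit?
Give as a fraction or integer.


In perfect competition, profit is maximized where P = MC.
41 = 9 + 4Q
32 = 4Q
Q* = 32/4 = 8

8


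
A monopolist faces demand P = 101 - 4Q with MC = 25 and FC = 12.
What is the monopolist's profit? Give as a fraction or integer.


MR = MC: 101 - 8Q = 25
Q* = 19/2
P* = 101 - 4*19/2 = 63
Profit = (P* - MC)*Q* - FC
= (63 - 25)*19/2 - 12
= 38*19/2 - 12
= 361 - 12 = 349

349


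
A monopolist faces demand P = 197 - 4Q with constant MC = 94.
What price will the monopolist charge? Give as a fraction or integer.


MR = 197 - 8Q
Set MR = MC: 197 - 8Q = 94
Q* = 103/8
Substitute into demand:
P* = 197 - 4*103/8 = 291/2

291/2


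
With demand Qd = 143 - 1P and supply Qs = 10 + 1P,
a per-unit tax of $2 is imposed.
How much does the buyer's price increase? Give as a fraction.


With a per-unit tax, the buyer's price increase depends on relative slopes.
Supply slope: d = 1, Demand slope: b = 1
Buyer's price increase = d * tax / (b + d)
= 1 * 2 / (1 + 1)
= 2 / 2 = 1

1


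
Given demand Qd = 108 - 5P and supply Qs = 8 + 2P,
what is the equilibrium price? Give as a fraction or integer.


At equilibrium, Qd = Qs.
108 - 5P = 8 + 2P
108 - 8 = 5P + 2P
100 = 7P
P* = 100/7 = 100/7

100/7


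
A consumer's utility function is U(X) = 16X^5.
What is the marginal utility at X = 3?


MU = dU/dX = 16*5*X^(5-1)
MU = 80*X^4
At X = 3:
MU = 80 * 3^4
MU = 80 * 81 = 6480

6480


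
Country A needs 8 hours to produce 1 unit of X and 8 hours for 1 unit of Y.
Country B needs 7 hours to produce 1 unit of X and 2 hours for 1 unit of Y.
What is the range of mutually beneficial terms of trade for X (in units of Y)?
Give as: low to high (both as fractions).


Opportunity cost of X for Country A = hours_X / hours_Y = 8/8 = 1 units of Y
Opportunity cost of X for Country B = hours_X / hours_Y = 7/2 = 7/2 units of Y
Terms of trade must be between the two opportunity costs.
Range: 1 to 7/2

1 to 7/2


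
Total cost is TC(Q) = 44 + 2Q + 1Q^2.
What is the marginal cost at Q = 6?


MC = dTC/dQ = 2 + 2*1*Q
At Q = 6:
MC = 2 + 2*6
MC = 2 + 12 = 14

14


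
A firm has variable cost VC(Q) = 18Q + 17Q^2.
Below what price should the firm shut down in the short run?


AVC(Q) = VC(Q)/Q = 18 + 17Q
AVC is increasing in Q, so minimum AVC is at Q -> 0+.
Min AVC = 18
The firm should shut down if P < 18.

18


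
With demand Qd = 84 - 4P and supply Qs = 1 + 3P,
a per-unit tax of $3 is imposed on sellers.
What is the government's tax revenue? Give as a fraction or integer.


With tax on sellers, new supply: Qs' = 1 + 3(P - 3)
= 3P - 8
New equilibrium quantity:
Q_new = 220/7
Tax revenue = tax * Q_new = 3 * 220/7 = 660/7

660/7


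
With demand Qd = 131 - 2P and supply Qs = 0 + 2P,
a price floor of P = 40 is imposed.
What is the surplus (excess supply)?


At P = 40:
Qd = 131 - 2*40 = 51
Qs = 0 + 2*40 = 80
Surplus = Qs - Qd = 80 - 51 = 29

29


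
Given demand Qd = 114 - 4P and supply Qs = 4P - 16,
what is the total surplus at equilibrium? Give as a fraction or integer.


Find equilibrium: 114 - 4P = 4P - 16
114 + 16 = 8P
P* = 130/8 = 65/4
Q* = 4*65/4 - 16 = 49
Inverse demand: P = 57/2 - Q/4, so P_max = 57/2
Inverse supply: P = 4 + Q/4, so P_min = 4
CS = (1/2) * 49 * (57/2 - 65/4) = 2401/8
PS = (1/2) * 49 * (65/4 - 4) = 2401/8
TS = CS + PS = 2401/8 + 2401/8 = 2401/4

2401/4


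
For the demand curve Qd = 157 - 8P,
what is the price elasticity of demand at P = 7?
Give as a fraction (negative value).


dQ/dP = -8
At P = 7: Q = 157 - 8*7 = 101
E = (dQ/dP)(P/Q) = (-8)(7/101) = -56/101

-56/101


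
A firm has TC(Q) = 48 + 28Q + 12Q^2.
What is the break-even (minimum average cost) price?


AC(Q) = 48/Q + 28 + 12Q
To minimize: dAC/dQ = -48/Q^2 + 12 = 0
Q^2 = 48/12 = 4
Q* = 2
Min AC = 48/2 + 28 + 12*2
Min AC = 24 + 28 + 24 = 76

76


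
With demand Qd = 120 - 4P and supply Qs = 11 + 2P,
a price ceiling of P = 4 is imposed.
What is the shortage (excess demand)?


At P = 4:
Qd = 120 - 4*4 = 104
Qs = 11 + 2*4 = 19
Shortage = Qd - Qs = 104 - 19 = 85

85


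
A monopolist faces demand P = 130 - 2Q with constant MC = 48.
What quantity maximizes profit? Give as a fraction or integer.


TR = P*Q = (130 - 2Q)Q = 130Q - 2Q^2
MR = dTR/dQ = 130 - 4Q
Set MR = MC:
130 - 4Q = 48
82 = 4Q
Q* = 82/4 = 41/2

41/2


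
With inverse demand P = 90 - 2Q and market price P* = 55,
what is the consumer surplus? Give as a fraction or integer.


Maximum willingness to pay (at Q=0): P_max = 90
Quantity demanded at P* = 55:
Q* = (90 - 55)/2 = 35/2
CS = (1/2) * Q* * (P_max - P*)
CS = (1/2) * 35/2 * (90 - 55)
CS = (1/2) * 35/2 * 35 = 1225/4

1225/4


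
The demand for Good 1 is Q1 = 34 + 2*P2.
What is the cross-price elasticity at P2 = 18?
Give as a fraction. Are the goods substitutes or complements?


dQ1/dP2 = 2
At P2 = 18: Q1 = 34 + 2*18 = 70
Exy = (dQ1/dP2)(P2/Q1) = 2 * 18 / 70 = 18/35
Since Exy > 0, the goods are substitutes.

18/35 (substitutes)


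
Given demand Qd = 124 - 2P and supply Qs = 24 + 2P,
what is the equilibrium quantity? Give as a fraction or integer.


First find equilibrium price:
124 - 2P = 24 + 2P
P* = 100/4 = 25
Then substitute into demand:
Q* = 124 - 2 * 25 = 74

74


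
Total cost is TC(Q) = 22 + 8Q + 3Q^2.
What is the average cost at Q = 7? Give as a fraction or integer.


TC(7) = 22 + 8*7 + 3*7^2
TC(7) = 22 + 56 + 147 = 225
AC = TC/Q = 225/7 = 225/7

225/7


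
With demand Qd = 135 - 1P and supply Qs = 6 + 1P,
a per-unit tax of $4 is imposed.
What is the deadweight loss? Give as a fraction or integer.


Pre-tax equilibrium quantity: Q* = 141/2
Post-tax equilibrium quantity: Q_tax = 137/2
Reduction in quantity: Q* - Q_tax = 2
DWL = (1/2) * tax * (Q* - Q_tax)
DWL = (1/2) * 4 * 2 = 4

4


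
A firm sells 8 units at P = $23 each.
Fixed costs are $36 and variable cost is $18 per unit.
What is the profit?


Total Revenue = P * Q = 23 * 8 = $184
Total Cost = FC + VC*Q = 36 + 18*8 = $180
Profit = TR - TC = 184 - 180 = $4

$4


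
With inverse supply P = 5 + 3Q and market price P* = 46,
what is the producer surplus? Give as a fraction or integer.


Minimum supply price (at Q=0): P_min = 5
Quantity supplied at P* = 46:
Q* = (46 - 5)/3 = 41/3
PS = (1/2) * Q* * (P* - P_min)
PS = (1/2) * 41/3 * (46 - 5)
PS = (1/2) * 41/3 * 41 = 1681/6

1681/6


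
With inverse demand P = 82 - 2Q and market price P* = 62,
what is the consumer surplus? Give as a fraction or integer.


Maximum willingness to pay (at Q=0): P_max = 82
Quantity demanded at P* = 62:
Q* = (82 - 62)/2 = 10
CS = (1/2) * Q* * (P_max - P*)
CS = (1/2) * 10 * (82 - 62)
CS = (1/2) * 10 * 20 = 100

100


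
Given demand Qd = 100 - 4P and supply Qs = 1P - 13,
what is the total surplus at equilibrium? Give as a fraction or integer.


Find equilibrium: 100 - 4P = 1P - 13
100 + 13 = 5P
P* = 113/5 = 113/5
Q* = 1*113/5 - 13 = 48/5
Inverse demand: P = 25 - Q/4, so P_max = 25
Inverse supply: P = 13 + Q/1, so P_min = 13
CS = (1/2) * 48/5 * (25 - 113/5) = 288/25
PS = (1/2) * 48/5 * (113/5 - 13) = 1152/25
TS = CS + PS = 288/25 + 1152/25 = 288/5

288/5


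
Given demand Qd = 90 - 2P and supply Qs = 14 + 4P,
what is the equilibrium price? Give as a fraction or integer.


At equilibrium, Qd = Qs.
90 - 2P = 14 + 4P
90 - 14 = 2P + 4P
76 = 6P
P* = 76/6 = 38/3

38/3
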